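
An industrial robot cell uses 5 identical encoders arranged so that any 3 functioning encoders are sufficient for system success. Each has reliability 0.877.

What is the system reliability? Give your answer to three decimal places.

0.985

R = Σ_{i=3}^{5} C(5,i) p^i (1−p)^{5−i} with p = 0.877
C(5,3)·0.877^3·0.123^2 = 0.10205
C(5,4)·0.877^4·0.123^1 = 0.36381
C(5,5)·0.877^5·0.123^0 = 0.51880
Sum = 0.985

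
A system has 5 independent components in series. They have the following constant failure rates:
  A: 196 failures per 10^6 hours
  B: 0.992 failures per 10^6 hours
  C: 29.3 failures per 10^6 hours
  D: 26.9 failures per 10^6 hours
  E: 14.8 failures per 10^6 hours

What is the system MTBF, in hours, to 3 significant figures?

Series of exponential components: λ_sys = Σ λ_i
λ_sys = 0.000196 + 0.000000992 + 0.0000293 + 0.0000269 + 0.0000148 = 2.6799e-04 /h
MTBF = 1 / λ_sys = 3730 h

3730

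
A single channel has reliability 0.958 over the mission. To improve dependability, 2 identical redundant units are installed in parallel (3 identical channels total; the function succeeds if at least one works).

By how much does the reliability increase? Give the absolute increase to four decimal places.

0.0419

R_before = 0.958
R_after = 1 − (1 − 0.958)^3 = 0.9999
ΔR = 0.9999 − 0.958 = 0.0419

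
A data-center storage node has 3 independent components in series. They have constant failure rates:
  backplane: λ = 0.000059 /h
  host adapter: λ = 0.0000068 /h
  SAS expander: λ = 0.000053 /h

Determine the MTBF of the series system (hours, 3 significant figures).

Series of exponential components: λ_sys = Σ λ_i
λ_sys = 0.000059 + 0.0000068 + 0.000053 = 1.1880e-04 /h
MTBF = 1 / λ_sys = 8420 h

8420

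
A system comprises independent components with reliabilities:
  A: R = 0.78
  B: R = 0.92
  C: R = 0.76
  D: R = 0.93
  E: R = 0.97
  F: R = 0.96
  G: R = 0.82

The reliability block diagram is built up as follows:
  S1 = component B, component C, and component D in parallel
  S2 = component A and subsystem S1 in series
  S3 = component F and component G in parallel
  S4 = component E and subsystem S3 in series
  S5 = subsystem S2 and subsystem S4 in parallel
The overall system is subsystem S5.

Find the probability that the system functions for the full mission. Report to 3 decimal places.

Parallel (B, C, and D): 1 − (1 − 0.92000)(1 − 0.76000)(1 − 0.93000) = 0.99866
Series (A and [0.99866]): 0.78000 × 0.99866 = 0.77895
Parallel (F and G): 1 − (1 − 0.96000)(1 − 0.82000) = 0.99280
Series (E and [0.99280]): 0.97000 × 0.99280 = 0.96302
Parallel ([0.77895] and [0.96302]): 1 − (1 − 0.77895)(1 − 0.96302) = 0.992

0.992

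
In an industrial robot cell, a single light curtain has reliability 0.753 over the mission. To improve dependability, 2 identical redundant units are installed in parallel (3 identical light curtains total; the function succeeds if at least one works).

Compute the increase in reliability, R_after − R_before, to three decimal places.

R_before = 0.753
R_after = 1 − (1 − 0.753)^3 = 0.985
ΔR = 0.985 − 0.753 = 0.232

0.232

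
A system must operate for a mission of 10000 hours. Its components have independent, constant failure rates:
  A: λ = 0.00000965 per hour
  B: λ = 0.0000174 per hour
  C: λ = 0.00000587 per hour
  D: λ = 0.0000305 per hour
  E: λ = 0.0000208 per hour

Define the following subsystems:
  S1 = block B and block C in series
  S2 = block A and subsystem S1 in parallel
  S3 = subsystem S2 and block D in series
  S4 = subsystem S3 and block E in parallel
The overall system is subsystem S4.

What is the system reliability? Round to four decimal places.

0.9480

R(A) = exp(−0.00000965 × 10000) = 0.908010
R(B) = exp(−0.0000174 × 10000) = 0.840297
R(C) = exp(−0.00000587 × 10000) = 0.942990
R(D) = exp(−0.0000305 × 10000) = 0.737123
R(E) = exp(−0.0000208 × 10000) = 0.812207
Series (B and C): 0.840297 × 0.942990 = 0.792392
Parallel (A and [0.792392]): 1 − (1 − 0.908010)(1 − 0.792392) = 0.980902
Series ([0.980902] and D): 0.980902 × 0.737123 = 0.723045
Parallel ([0.723045] and E): 1 − (1 − 0.723045)(1 − 0.812207) = 0.9480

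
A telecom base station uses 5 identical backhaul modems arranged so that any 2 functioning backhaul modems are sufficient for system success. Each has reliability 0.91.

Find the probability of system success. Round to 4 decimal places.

0.9997

R = Σ_{i=2}^{5} C(5,i) p^i (1−p)^{5−i} with p = 0.91
C(5,2)·0.91^2·0.09^3 = 0.006037
C(5,3)·0.91^3·0.09^2 = 0.061039
C(5,4)·0.91^4·0.09^1 = 0.308587
C(5,5)·0.91^5·0.09^0 = 0.624032
Sum = 0.9997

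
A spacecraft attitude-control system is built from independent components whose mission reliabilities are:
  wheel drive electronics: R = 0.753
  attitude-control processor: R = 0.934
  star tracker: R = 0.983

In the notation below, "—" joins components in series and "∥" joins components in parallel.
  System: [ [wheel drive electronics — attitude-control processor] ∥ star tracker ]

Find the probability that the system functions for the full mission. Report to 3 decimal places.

0.995

Series (wheel drive electronics and attitude-control processor): 0.75300 × 0.93400 = 0.70330
Parallel ([0.70330] and star tracker): 1 − (1 − 0.70330)(1 − 0.98300) = 0.995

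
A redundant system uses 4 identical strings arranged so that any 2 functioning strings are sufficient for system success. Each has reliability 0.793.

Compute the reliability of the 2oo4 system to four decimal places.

0.9700

R = Σ_{i=2}^{4} C(4,i) p^i (1−p)^{4−i} with p = 0.793
C(4,2)·0.793^2·0.207^2 = 0.161673
C(4,3)·0.793^3·0.207^1 = 0.412905
C(4,4)·0.793^4·0.207^0 = 0.395451
Sum = 0.9700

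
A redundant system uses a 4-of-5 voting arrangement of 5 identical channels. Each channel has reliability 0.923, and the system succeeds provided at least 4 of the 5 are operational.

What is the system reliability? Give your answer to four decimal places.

0.9493

R = Σ_{i=4}^{5} C(5,i) p^i (1−p)^{5−i} with p = 0.923
C(5,4)·0.923^4·0.077^1 = 0.279426
C(5,5)·0.923^5·0.077^0 = 0.669898
Sum = 0.9493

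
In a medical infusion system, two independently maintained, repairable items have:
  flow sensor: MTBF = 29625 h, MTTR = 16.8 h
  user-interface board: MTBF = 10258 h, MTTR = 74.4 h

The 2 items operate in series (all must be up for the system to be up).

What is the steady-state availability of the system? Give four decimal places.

A(flow sensor) = MTBF/(MTBF+MTTR) = 29625/(29625+16.8) = 0.999433
A(user-interface board) = MTBF/(MTBF+MTTR) = 10258/(10258+74.4) = 0.992799
Series availability: 0.999433 × 0.992799 = 0.9922

0.9922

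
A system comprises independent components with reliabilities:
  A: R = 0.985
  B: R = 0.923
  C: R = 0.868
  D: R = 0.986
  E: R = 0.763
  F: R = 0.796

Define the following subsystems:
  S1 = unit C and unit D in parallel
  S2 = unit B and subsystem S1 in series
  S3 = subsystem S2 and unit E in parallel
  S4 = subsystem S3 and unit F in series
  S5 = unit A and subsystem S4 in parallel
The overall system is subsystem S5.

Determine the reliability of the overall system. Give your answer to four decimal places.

0.9967

Parallel (C and D): 1 − (1 − 0.868000)(1 − 0.986000) = 0.998152
Series (B and [0.998152]): 0.923000 × 0.998152 = 0.921294
Parallel ([0.921294] and E): 1 − (1 − 0.921294)(1 − 0.763000) = 0.981347
Series ([0.981347] and F): 0.981347 × 0.796000 = 0.781152
Parallel (A and [0.781152]): 1 − (1 − 0.985000)(1 − 0.781152) = 0.9967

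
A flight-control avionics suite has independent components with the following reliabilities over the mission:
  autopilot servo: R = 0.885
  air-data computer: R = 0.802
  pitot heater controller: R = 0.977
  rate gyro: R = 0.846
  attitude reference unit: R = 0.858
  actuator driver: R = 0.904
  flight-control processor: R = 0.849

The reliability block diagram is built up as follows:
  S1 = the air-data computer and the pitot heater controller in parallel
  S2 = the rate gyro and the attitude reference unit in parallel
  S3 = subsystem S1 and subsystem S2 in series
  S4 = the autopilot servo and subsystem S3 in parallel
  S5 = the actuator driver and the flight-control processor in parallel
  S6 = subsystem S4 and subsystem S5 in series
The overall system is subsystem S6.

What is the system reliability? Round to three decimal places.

0.983

Parallel (air-data computer and pitot heater controller): 1 − (1 − 0.80200)(1 − 0.97700) = 0.99545
Parallel (rate gyro and attitude reference unit): 1 − (1 − 0.84600)(1 − 0.85800) = 0.97813
Series ([0.99545] and [0.97813]): 0.99545 × 0.97813 = 0.97368
Parallel (autopilot servo and [0.97368]): 1 − (1 − 0.88500)(1 − 0.97368) = 0.99697
Parallel (actuator driver and flight-control processor): 1 − (1 − 0.90400)(1 − 0.84900) = 0.98550
Series ([0.99697] and [0.98550]): 0.99697 × 0.98550 = 0.983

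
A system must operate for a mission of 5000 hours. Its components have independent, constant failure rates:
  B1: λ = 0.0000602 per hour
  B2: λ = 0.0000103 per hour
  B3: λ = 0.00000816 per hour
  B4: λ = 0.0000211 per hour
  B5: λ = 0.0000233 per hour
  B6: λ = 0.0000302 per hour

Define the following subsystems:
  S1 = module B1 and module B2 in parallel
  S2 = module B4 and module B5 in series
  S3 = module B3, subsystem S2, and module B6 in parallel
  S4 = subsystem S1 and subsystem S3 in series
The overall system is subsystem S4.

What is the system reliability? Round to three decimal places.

R(B1) = exp(−0.0000602 × 5000) = 0.74008
R(B2) = exp(−0.0000103 × 5000) = 0.94980
R(B3) = exp(−0.00000816 × 5000) = 0.96002
R(B4) = exp(−0.0000211 × 5000) = 0.89987
R(B5) = exp(−0.0000233 × 5000) = 0.89003
R(B6) = exp(−0.0000302 × 5000) = 0.85985
Parallel (B1 and B2): 1 − (1 − 0.74008)(1 − 0.94980) = 0.98695
Series (B4 and B5): 0.89987 × 0.89003 = 0.80091
Parallel (B3, [0.80091], and B6): 1 − (1 − 0.96002)(1 − 0.80091)(1 − 0.85985) = 0.99888
Series ([0.98695] and [0.99888]): 0.98695 × 0.99888 = 0.986

0.986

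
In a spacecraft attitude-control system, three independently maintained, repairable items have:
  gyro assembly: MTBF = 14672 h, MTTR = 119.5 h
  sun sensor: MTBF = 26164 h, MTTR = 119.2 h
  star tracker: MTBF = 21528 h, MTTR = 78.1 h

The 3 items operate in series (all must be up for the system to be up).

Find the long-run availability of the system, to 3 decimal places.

A(gyro assembly) = MTBF/(MTBF+MTTR) = 14672/(14672+119.5) = 0.991921
A(sun sensor) = MTBF/(MTBF+MTTR) = 26164/(26164+119.2) = 0.995465
A(star tracker) = MTBF/(MTBF+MTTR) = 21528/(21528+78.1) = 0.996385
Series availability: 0.991921 × 0.995465 × 0.996385 = 0.984

0.984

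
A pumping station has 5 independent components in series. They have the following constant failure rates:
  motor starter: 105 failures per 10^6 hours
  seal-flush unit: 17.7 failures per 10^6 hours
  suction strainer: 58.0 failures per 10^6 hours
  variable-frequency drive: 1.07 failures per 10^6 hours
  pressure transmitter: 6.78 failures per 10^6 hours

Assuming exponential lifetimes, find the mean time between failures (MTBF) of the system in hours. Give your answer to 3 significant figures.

Series of exponential components: λ_sys = Σ λ_i
λ_sys = 0.000105 + 0.0000177 + 0.0000580 + 0.00000107 + 0.00000678 = 1.8855e-04 /h
MTBF = 1 / λ_sys = 5300 h

5300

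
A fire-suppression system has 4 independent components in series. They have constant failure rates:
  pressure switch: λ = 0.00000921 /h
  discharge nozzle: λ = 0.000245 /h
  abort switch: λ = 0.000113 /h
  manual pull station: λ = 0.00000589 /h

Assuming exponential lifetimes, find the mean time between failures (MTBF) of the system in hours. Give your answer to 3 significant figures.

Series of exponential components: λ_sys = Σ λ_i
λ_sys = 0.00000921 + 0.000245 + 0.000113 + 0.00000589 = 3.7310e-04 /h
MTBF = 1 / λ_sys = 2680 h

2680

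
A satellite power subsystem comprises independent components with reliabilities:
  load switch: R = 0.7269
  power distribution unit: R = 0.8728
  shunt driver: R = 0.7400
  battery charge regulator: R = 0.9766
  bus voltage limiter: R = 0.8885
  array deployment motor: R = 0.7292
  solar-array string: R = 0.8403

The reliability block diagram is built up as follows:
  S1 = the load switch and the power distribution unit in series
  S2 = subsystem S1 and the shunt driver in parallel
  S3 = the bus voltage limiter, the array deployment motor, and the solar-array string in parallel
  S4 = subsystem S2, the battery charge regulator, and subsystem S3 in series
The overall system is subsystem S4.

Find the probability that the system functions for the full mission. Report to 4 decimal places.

Series (load switch and power distribution unit): 0.726900 × 0.872800 = 0.634438
Parallel ([0.634438] and shunt driver): 1 − (1 − 0.634438)(1 − 0.740000) = 0.904954
Parallel (bus voltage limiter, array deployment motor, and solar-array string): 1 − (1 − 0.888500)(1 − 0.729200)(1 − 0.840300) = 0.995178
Series ([0.904954], battery charge regulator, and [0.995178]): 0.904954 × 0.976600 × 0.995178 = 0.8795

0.8795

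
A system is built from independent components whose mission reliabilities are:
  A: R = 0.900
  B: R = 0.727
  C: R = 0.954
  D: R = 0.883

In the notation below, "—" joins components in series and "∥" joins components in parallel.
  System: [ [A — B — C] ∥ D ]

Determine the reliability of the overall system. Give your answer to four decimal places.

0.9560

Series (A, B, and C): 0.900000 × 0.727000 × 0.954000 = 0.624202
Parallel ([0.624202] and D): 1 − (1 − 0.624202)(1 − 0.883000) = 0.9560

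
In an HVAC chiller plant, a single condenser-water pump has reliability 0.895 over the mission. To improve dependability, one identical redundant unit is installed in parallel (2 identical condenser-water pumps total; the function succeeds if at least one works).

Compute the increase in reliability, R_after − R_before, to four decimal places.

0.0940

R_before = 0.895
R_after = 1 − (1 − 0.895)^2 = 0.9890
ΔR = 0.9890 − 0.895 = 0.0940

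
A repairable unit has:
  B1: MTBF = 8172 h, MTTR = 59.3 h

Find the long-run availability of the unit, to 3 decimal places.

A(B1) = MTBF/(MTBF+MTTR) = 8172/(8172+59.3) = 0.993

0.993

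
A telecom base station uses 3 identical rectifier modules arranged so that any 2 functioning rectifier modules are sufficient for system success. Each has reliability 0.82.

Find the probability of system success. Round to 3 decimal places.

R = Σ_{i=2}^{3} C(3,i) p^i (1−p)^{3−i} with p = 0.82
C(3,2)·0.82^2·0.18^1 = 0.36310
C(3,3)·0.82^3·0.18^0 = 0.55137
Sum = 0.914

0.914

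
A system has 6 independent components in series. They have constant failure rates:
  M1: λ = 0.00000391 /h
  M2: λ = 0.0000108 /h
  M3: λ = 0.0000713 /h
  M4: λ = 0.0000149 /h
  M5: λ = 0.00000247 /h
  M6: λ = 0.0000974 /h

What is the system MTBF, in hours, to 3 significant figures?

Series of exponential components: λ_sys = Σ λ_i
λ_sys = 0.00000391 + 0.0000108 + 0.0000713 + 0.0000149 + 0.00000247 + 0.0000974 = 2.0078e-04 /h
MTBF = 1 / λ_sys = 4980 h

4980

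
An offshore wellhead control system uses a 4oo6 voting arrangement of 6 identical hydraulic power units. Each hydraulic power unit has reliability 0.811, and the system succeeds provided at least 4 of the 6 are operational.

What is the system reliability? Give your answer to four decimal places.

0.9142

R = Σ_{i=4}^{6} C(6,i) p^i (1−p)^{6−i} with p = 0.811
C(6,4)·0.811^4·0.189^2 = 0.231792
C(6,5)·0.811^5·0.189^1 = 0.397848
C(6,6)·0.811^6·0.189^0 = 0.284528
Sum = 0.9142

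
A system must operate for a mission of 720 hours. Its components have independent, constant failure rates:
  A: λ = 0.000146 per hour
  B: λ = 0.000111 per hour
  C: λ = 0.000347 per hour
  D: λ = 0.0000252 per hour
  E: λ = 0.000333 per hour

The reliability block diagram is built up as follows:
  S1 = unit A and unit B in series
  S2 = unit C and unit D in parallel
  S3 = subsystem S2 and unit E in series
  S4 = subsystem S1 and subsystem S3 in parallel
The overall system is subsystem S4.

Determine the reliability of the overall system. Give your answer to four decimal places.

R(A) = exp(−0.000146 × 720) = 0.900216
R(B) = exp(−0.000111 × 720) = 0.923190
R(C) = exp(−0.000347 × 720) = 0.778925
R(D) = exp(−0.0000252 × 720) = 0.982020
R(E) = exp(−0.000333 × 720) = 0.786817
Series (A and B): 0.900216 × 0.923190 = 0.831070
Parallel (C and D): 1 − (1 − 0.778925)(1 − 0.982020) = 0.996025
Series ([0.996025] and E): 0.996025 × 0.786817 = 0.783689
Parallel ([0.831070] and [0.783689]): 1 − (1 − 0.831070)(1 − 0.783689) = 0.9635

0.9635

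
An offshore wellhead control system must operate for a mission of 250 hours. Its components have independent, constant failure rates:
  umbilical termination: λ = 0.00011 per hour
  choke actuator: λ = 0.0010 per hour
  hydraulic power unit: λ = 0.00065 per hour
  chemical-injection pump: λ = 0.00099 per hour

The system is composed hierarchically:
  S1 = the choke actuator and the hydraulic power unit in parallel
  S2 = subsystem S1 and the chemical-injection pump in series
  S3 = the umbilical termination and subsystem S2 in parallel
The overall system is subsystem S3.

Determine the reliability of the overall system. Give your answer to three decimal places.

R(umbilical termination) = exp(−0.00011 × 250) = 0.97287
R(choke actuator) = exp(−0.0010 × 250) = 0.77880
R(hydraulic power unit) = exp(−0.00065 × 250) = 0.85002
R(chemical-injection pump) = exp(−0.00099 × 250) = 0.78075
Parallel (choke actuator and hydraulic power unit): 1 − (1 − 0.77880)(1 − 0.85002) = 0.96682
Series ([0.96682] and chemical-injection pump): 0.96682 × 0.78075 = 0.75484
Parallel (umbilical termination and [0.75484]): 1 − (1 − 0.97287)(1 − 0.75484) = 0.993

0.993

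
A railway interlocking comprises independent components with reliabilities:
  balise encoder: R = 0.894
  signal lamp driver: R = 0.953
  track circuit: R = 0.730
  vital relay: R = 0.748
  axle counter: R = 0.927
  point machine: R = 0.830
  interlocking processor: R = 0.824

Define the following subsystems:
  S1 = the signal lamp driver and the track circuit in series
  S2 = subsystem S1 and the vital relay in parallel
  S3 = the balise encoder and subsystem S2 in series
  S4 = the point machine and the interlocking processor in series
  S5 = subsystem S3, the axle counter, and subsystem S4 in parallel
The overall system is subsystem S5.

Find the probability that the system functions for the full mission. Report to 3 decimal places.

0.996

Series (signal lamp driver and track circuit): 0.95300 × 0.73000 = 0.69569
Parallel ([0.69569] and vital relay): 1 − (1 − 0.69569)(1 − 0.74800) = 0.92331
Series (balise encoder and [0.92331]): 0.89400 × 0.92331 = 0.82544
Series (point machine and interlocking processor): 0.83000 × 0.82400 = 0.68392
Parallel ([0.82544], axle counter, and [0.68392]): 1 − (1 − 0.82544)(1 − 0.92700)(1 − 0.68392) = 0.996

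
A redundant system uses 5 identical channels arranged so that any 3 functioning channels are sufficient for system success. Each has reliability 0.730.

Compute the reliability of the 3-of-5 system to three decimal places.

0.874

R = Σ_{i=3}^{5} C(5,i) p^i (1−p)^{5−i} with p = 0.730
C(5,3)·0.730^3·0.270^2 = 0.28359
C(5,4)·0.730^4·0.270^1 = 0.38338
C(5,5)·0.730^5·0.270^0 = 0.20731
Sum = 0.874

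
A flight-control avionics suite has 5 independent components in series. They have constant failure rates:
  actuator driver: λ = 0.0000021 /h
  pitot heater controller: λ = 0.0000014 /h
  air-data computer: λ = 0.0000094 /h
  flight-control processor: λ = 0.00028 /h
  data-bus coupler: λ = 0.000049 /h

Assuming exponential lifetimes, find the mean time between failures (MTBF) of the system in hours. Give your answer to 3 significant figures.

2920

Series of exponential components: λ_sys = Σ λ_i
λ_sys = 0.0000021 + 0.0000014 + 0.0000094 + 0.00028 + 0.000049 = 3.4190e-04 /h
MTBF = 1 / λ_sys = 2920 h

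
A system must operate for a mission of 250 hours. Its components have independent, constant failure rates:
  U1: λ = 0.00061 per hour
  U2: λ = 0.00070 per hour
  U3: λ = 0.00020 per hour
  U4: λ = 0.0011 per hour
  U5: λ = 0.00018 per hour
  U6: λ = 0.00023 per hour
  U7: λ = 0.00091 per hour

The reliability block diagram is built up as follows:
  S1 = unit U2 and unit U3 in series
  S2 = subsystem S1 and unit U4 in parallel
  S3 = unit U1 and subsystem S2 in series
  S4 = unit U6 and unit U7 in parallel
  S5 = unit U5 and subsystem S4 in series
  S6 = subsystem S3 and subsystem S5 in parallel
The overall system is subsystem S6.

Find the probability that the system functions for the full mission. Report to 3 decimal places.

R(U1) = exp(−0.00061 × 250) = 0.85856
R(U2) = exp(−0.00070 × 250) = 0.83946
R(U3) = exp(−0.00020 × 250) = 0.95123
R(U4) = exp(−0.0011 × 250) = 0.75957
R(U5) = exp(−0.00018 × 250) = 0.95600
R(U6) = exp(−0.00023 × 250) = 0.94412
R(U7) = exp(−0.00091 × 250) = 0.79652
Series (U2 and U3): 0.83946 × 0.95123 = 0.79852
Parallel ([0.79852] and U4): 1 − (1 − 0.79852)(1 − 0.75957) = 0.95156
Series (U1 and [0.95156]): 0.85856 × 0.95156 = 0.81697
Parallel (U6 and U7): 1 − (1 − 0.94412)(1 − 0.79652) = 0.98863
Series (U5 and [0.98863]): 0.95600 × 0.98863 = 0.94513
Parallel ([0.81697] and [0.94513]): 1 − (1 − 0.81697)(1 − 0.94513) = 0.990

0.990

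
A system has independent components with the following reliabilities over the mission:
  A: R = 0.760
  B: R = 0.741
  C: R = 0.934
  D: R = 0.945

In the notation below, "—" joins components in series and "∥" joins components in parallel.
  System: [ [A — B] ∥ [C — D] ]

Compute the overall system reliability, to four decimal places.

Series (A and B): 0.760000 × 0.741000 = 0.563160
Series (C and D): 0.934000 × 0.945000 = 0.882630
Parallel ([0.563160] and [0.882630]): 1 − (1 − 0.563160)(1 − 0.882630) = 0.9487

0.9487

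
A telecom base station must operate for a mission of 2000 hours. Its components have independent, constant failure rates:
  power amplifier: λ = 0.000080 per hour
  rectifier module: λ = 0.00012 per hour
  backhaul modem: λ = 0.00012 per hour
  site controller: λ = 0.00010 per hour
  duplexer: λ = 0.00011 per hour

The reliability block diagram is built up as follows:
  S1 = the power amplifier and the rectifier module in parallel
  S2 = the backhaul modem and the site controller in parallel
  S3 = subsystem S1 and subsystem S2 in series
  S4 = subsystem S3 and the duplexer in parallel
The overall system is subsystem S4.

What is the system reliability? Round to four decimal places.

R(power amplifier) = exp(−0.000080 × 2000) = 0.852144
R(rectifier module) = exp(−0.00012 × 2000) = 0.786628
R(backhaul modem) = exp(−0.00012 × 2000) = 0.786628
R(site controller) = exp(−0.00010 × 2000) = 0.818731
R(duplexer) = exp(−0.00011 × 2000) = 0.802519
Parallel (power amplifier and rectifier module): 1 − (1 − 0.852144)(1 − 0.786628) = 0.968452
Parallel (backhaul modem and site controller): 1 − (1 − 0.786628)(1 − 0.818731) = 0.961322
Series ([0.968452] and [0.961322]): 0.968452 × 0.961322 = 0.930994
Parallel ([0.930994] and duplexer): 1 − (1 − 0.930994)(1 − 0.802519) = 0.9864

0.9864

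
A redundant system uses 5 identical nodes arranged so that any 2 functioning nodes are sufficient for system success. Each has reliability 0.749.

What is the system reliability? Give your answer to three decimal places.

R = Σ_{i=2}^{5} C(5,i) p^i (1−p)^{5−i} with p = 0.749
C(5,2)·0.749^2·0.251^3 = 0.08871
C(5,3)·0.749^3·0.251^2 = 0.26472
C(5,4)·0.749^4·0.251^1 = 0.39498
C(5,5)·0.749^5·0.251^0 = 0.23573
Sum = 0.984

0.984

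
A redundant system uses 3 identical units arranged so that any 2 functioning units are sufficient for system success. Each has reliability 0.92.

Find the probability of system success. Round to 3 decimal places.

0.982

R = Σ_{i=2}^{3} C(3,i) p^i (1−p)^{3−i} with p = 0.92
C(3,2)·0.92^2·0.08^1 = 0.20314
C(3,3)·0.92^3·0.08^0 = 0.77869
Sum = 0.982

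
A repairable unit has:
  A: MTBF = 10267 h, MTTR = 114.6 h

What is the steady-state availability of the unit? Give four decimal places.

A(A) = MTBF/(MTBF+MTTR) = 10267/(10267+114.6) = 0.9890

0.9890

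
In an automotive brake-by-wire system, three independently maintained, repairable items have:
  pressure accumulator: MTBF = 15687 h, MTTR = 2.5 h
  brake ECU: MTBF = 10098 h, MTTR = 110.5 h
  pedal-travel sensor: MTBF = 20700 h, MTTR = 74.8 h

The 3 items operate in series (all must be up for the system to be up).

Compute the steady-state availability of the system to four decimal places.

A(pressure accumulator) = MTBF/(MTBF+MTTR) = 15687/(15687+2.5) = 0.999841
A(brake ECU) = MTBF/(MTBF+MTTR) = 10098/(10098+110.5) = 0.989176
A(pedal-travel sensor) = MTBF/(MTBF+MTTR) = 20700/(20700+74.8) = 0.996399
Series availability: 0.999841 × 0.989176 × 0.996399 = 0.9855

0.9855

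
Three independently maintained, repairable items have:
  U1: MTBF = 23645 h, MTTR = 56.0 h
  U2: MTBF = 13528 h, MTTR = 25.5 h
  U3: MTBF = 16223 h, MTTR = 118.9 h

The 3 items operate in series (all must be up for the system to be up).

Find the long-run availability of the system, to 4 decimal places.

A(U1) = MTBF/(MTBF+MTTR) = 23645/(23645+56.0) = 0.997637
A(U2) = MTBF/(MTBF+MTTR) = 13528/(13528+25.5) = 0.998119
A(U3) = MTBF/(MTBF+MTTR) = 16223/(16223+118.9) = 0.992724
Series availability: 0.997637 × 0.998119 × 0.992724 = 0.9885

0.9885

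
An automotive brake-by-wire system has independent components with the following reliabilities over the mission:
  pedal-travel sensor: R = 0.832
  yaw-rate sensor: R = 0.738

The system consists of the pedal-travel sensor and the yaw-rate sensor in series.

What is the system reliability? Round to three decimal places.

0.614

Series (pedal-travel sensor and yaw-rate sensor): 0.83200 × 0.73800 = 0.614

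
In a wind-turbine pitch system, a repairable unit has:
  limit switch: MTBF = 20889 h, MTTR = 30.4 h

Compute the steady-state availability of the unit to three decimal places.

0.999

A(limit switch) = MTBF/(MTBF+MTTR) = 20889/(20889+30.4) = 0.999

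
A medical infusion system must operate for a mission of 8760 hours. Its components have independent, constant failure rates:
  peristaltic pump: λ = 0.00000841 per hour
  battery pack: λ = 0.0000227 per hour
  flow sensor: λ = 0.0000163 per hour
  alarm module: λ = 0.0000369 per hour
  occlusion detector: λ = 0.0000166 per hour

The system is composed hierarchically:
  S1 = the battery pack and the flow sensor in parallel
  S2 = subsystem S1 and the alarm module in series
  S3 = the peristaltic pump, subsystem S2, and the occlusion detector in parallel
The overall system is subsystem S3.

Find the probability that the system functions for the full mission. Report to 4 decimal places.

0.9972

R(peristaltic pump) = exp(−0.00000841 × 8760) = 0.928977
R(battery pack) = exp(−0.0000227 × 8760) = 0.819671
R(flow sensor) = exp(−0.0000163 × 8760) = 0.866938
R(alarm module) = exp(−0.0000369 × 8760) = 0.723797
R(occlusion detector) = exp(−0.0000166 × 8760) = 0.864663
Parallel (battery pack and flow sensor): 1 − (1 − 0.819671)(1 − 0.866938) = 0.976005
Series ([0.976005] and alarm module): 0.976005 × 0.723797 = 0.706429
Parallel (peristaltic pump, [0.706429], and occlusion detector): 1 − (1 − 0.928977)(1 − 0.706429)(1 − 0.864663) = 0.9972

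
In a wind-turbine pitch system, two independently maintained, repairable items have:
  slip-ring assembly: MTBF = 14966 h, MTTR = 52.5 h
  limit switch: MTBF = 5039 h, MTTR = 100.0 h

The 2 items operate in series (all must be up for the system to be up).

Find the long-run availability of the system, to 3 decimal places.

A(slip-ring assembly) = MTBF/(MTBF+MTTR) = 14966/(14966+52.5) = 0.996504
A(limit switch) = MTBF/(MTBF+MTTR) = 5039/(5039+100.0) = 0.980541
Series availability: 0.996504 × 0.980541 = 0.977

0.977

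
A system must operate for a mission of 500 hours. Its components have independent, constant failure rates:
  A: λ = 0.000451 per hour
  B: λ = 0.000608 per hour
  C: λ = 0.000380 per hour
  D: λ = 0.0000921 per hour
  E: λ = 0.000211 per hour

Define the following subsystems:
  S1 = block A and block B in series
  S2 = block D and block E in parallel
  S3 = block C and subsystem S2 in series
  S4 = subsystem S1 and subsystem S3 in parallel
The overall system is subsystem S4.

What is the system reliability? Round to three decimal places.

R(A) = exp(−0.000451 × 500) = 0.79812
R(B) = exp(−0.000608 × 500) = 0.73786
R(C) = exp(−0.000380 × 500) = 0.82696
R(D) = exp(−0.0000921 × 500) = 0.95499
R(E) = exp(−0.000211 × 500) = 0.89987
Series (A and B): 0.79812 × 0.73786 = 0.58890
Parallel (D and E): 1 − (1 − 0.95499)(1 − 0.89987) = 0.99549
Series (C and [0.99549]): 0.82696 × 0.99549 = 0.82323
Parallel ([0.58890] and [0.82323]): 1 − (1 − 0.58890)(1 − 0.82323) = 0.927

0.927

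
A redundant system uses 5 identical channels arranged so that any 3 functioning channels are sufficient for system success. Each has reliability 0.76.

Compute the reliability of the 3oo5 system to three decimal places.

0.907

R = Σ_{i=3}^{5} C(5,i) p^i (1−p)^{5−i} with p = 0.76
C(5,3)·0.76^3·0.24^2 = 0.25285
C(5,4)·0.76^4·0.24^1 = 0.40035
C(5,5)·0.76^5·0.24^0 = 0.25355
Sum = 0.907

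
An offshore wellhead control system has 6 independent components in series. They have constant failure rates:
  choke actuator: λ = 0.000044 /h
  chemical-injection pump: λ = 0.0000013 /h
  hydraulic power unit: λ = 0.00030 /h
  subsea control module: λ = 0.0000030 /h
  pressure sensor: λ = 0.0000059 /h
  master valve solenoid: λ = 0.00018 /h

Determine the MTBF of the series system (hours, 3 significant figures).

Series of exponential components: λ_sys = Σ λ_i
λ_sys = 0.000044 + 0.0000013 + 0.00030 + 0.0000030 + 0.0000059 + 0.00018 = 5.3420e-04 /h
MTBF = 1 / λ_sys = 1870 h

1870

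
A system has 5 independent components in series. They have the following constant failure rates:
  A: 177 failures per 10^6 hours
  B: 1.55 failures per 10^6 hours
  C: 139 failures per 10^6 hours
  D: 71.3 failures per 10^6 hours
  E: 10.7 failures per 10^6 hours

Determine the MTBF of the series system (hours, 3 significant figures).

Series of exponential components: λ_sys = Σ λ_i
λ_sys = 0.000177 + 0.00000155 + 0.000139 + 0.0000713 + 0.0000107 = 3.9955e-04 /h
MTBF = 1 / λ_sys = 2500 h

2500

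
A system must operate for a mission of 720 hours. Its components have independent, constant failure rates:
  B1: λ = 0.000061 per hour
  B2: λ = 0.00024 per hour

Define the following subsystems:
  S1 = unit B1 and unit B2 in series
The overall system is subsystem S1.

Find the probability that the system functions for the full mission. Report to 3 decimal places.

R(B1) = exp(−0.000061 × 720) = 0.95703
R(B2) = exp(−0.00024 × 720) = 0.84131
Series (B1 and B2): 0.95703 × 0.84131 = 0.805

0.805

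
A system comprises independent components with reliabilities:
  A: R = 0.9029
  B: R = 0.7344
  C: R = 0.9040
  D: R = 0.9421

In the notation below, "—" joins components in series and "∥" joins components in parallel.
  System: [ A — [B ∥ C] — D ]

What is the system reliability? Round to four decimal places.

Parallel (B and C): 1 − (1 − 0.734400)(1 − 0.904000) = 0.974502
Series (A, [0.974502], and D): 0.902900 × 0.974502 × 0.942100 = 0.8289

0.8289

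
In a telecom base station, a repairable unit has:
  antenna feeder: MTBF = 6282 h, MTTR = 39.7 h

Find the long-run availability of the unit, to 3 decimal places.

0.994

A(antenna feeder) = MTBF/(MTBF+MTTR) = 6282/(6282+39.7) = 0.994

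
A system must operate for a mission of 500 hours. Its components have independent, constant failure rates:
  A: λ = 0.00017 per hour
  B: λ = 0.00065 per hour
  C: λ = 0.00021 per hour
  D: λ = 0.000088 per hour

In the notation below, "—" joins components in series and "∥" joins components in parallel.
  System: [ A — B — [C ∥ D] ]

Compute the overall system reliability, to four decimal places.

0.6608

R(A) = exp(−0.00017 × 500) = 0.918512
R(B) = exp(−0.00065 × 500) = 0.722527
R(C) = exp(−0.00021 × 500) = 0.900325
R(D) = exp(−0.000088 × 500) = 0.956954
Parallel (C and D): 1 − (1 − 0.900325)(1 − 0.956954) = 0.995709
Series (A, B, and [0.995709]): 0.918512 × 0.722527 × 0.995709 = 0.6608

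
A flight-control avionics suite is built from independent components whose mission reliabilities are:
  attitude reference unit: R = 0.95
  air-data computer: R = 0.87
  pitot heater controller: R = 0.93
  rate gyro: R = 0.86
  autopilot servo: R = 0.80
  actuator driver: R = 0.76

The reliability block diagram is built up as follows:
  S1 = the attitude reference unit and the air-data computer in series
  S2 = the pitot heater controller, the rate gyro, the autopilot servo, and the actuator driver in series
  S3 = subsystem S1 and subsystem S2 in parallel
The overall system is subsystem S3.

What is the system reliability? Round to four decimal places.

Series (attitude reference unit and air-data computer): 0.950000 × 0.870000 = 0.826500
Series (pitot heater controller, rate gyro, autopilot servo, and actuator driver): 0.930000 × 0.860000 × 0.800000 × 0.760000 = 0.486278
Parallel ([0.826500] and [0.486278]): 1 − (1 − 0.826500)(1 − 0.486278) = 0.9109

0.9109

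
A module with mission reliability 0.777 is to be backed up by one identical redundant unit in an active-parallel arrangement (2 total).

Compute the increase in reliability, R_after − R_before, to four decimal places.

0.1733

R_before = 0.777
R_after = 1 − (1 − 0.777)^2 = 0.9503
ΔR = 0.9503 − 0.777 = 0.1733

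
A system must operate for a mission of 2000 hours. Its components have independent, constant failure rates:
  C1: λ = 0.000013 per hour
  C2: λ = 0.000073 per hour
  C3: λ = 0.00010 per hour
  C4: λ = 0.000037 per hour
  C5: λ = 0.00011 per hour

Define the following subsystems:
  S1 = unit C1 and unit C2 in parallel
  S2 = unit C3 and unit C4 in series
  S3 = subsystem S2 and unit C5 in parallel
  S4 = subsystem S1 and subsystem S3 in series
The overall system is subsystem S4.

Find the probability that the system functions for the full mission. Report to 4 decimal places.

0.9493

R(C1) = exp(−0.000013 × 2000) = 0.974335
R(C2) = exp(−0.000073 × 2000) = 0.864158
R(C3) = exp(−0.00010 × 2000) = 0.818731
R(C4) = exp(−0.000037 × 2000) = 0.928672
R(C5) = exp(−0.00011 × 2000) = 0.802519
Parallel (C1 and C2): 1 − (1 − 0.974335)(1 − 0.864158) = 0.996514
Series (C3 and C4): 0.818731 × 0.928672 = 0.760333
Parallel ([0.760333] and C5): 1 − (1 − 0.760333)(1 − 0.802519) = 0.952670
Series ([0.996514] and [0.952670]): 0.996514 × 0.952670 = 0.9493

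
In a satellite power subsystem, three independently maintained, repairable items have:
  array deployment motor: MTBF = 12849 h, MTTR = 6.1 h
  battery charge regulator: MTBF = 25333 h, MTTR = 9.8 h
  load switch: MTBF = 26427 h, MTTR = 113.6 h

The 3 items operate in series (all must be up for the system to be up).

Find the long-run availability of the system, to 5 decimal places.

0.99486

A(array deployment motor) = MTBF/(MTBF+MTTR) = 12849/(12849+6.1) = 0.999525
A(battery charge regulator) = MTBF/(MTBF+MTTR) = 25333/(25333+9.8) = 0.999613
A(load switch) = MTBF/(MTBF+MTTR) = 26427/(26427+113.6) = 0.995720
Series availability: 0.999525 × 0.999613 × 0.995720 = 0.99486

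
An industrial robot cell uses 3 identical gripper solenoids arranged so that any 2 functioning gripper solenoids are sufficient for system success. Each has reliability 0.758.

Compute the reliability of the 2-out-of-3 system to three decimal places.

R = Σ_{i=2}^{3} C(3,i) p^i (1−p)^{3−i} with p = 0.758
C(3,2)·0.758^2·0.242^1 = 0.41713
C(3,3)·0.758^3·0.242^0 = 0.43552
Sum = 0.853

0.853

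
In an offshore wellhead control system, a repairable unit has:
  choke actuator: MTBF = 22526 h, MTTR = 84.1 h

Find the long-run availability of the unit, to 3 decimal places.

0.996

A(choke actuator) = MTBF/(MTBF+MTTR) = 22526/(22526+84.1) = 0.996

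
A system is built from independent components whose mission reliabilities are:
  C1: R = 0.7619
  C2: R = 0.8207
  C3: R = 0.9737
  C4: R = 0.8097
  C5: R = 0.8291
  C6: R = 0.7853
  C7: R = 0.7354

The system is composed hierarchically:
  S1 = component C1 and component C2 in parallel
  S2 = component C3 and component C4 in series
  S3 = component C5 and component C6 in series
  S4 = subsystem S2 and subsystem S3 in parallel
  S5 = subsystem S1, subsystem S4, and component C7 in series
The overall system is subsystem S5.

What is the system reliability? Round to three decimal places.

Parallel (C1 and C2): 1 − (1 − 0.76190)(1 − 0.82070) = 0.95731
Series (C3 and C4): 0.97370 × 0.80970 = 0.78840
Series (C5 and C6): 0.82910 × 0.78530 = 0.65109
Parallel ([0.78840] and [0.65109]): 1 − (1 − 0.78840)(1 − 0.65109) = 0.92617
Series ([0.95731], [0.92617], and C7): 0.95731 × 0.92617 × 0.73540 = 0.652

0.652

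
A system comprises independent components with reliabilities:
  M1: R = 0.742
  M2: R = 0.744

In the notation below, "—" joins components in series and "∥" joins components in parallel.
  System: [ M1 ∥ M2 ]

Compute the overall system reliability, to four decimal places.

Parallel (M1 and M2): 1 − (1 − 0.742000)(1 − 0.744000) = 0.9340

0.9340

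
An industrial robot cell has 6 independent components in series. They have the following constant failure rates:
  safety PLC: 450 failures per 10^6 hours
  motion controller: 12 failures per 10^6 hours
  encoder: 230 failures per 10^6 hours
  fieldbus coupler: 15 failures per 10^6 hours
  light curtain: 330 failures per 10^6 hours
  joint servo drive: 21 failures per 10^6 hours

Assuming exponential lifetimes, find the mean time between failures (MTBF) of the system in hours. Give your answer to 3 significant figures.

945

Series of exponential components: λ_sys = Σ λ_i
λ_sys = 0.00045 + 0.000012 + 0.00023 + 0.000015 + 0.00033 + 0.000021 = 1.0580e-03 /h
MTBF = 1 / λ_sys = 945 h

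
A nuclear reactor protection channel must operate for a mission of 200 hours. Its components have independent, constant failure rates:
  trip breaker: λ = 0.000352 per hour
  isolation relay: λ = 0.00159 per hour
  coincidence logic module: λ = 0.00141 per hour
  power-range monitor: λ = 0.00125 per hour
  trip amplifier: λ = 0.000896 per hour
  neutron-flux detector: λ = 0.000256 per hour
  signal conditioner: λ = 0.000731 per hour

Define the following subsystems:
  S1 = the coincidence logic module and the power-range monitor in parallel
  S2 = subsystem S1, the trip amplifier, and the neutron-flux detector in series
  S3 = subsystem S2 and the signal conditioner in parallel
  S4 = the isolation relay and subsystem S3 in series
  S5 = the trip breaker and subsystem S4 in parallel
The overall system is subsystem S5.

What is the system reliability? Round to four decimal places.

0.9798

R(trip breaker) = exp(−0.000352 × 200) = 0.932021
R(isolation relay) = exp(−0.00159 × 200) = 0.727603
R(coincidence logic module) = exp(−0.00141 × 200) = 0.754274
R(power-range monitor) = exp(−0.00125 × 200) = 0.778801
R(trip amplifier) = exp(−0.000896 × 200) = 0.835939
R(neutron-flux detector) = exp(−0.000256 × 200) = 0.950089
R(signal conditioner) = exp(−0.000731 × 200) = 0.863985
Parallel (coincidence logic module and power-range monitor): 1 − (1 − 0.754274)(1 − 0.778801) = 0.945646
Series ([0.945646], trip amplifier, and neutron-flux detector): 0.945646 × 0.835939 × 0.950089 = 0.751048
Parallel ([0.751048] and signal conditioner): 1 − (1 − 0.751048)(1 − 0.863985) = 0.966139
Series (isolation relay and [0.966139]): 0.727603 × 0.966139 = 0.702966
Parallel (trip breaker and [0.702966]): 1 − (1 − 0.932021)(1 − 0.702966) = 0.9798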